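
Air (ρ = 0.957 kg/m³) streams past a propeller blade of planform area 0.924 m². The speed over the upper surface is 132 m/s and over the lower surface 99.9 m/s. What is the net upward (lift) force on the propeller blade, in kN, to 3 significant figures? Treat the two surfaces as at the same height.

3.29 kN

The faster flow above has the lower pressure; Bernoulli (same height) gives ΔP = ½ρ(v_up² − v_low²).
ΔP = ½·0.957·(132² − 99.9²) = 3560 Pa.
Lift = ΔP · A = 3560 × 0.924 = 3290 N.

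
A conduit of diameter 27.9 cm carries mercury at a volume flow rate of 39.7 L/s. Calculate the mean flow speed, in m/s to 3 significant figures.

Q = 39.7 L/s = 0.0397 m³/s.
v = Q/A = 0.0397 / 0.0611 = 0.649 m/s.

v ≈ 0.649 m/s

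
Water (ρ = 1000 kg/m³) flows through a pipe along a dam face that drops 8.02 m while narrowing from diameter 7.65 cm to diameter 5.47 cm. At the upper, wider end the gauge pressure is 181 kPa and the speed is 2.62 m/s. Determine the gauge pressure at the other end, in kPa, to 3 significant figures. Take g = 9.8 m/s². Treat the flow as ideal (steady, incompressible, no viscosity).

P₂ ≈ 250 kPa

Mass conservation (A₁v₁ = A₂v₂) gives v₂ = 2.62 × 46.0/23.5 = 5.12 m/s.
Bernoulli: P₁ + ½ρv₁² + ρg h₁ = P₂ + ½ρv₂² + ρg h₂, so P₂ = P₁ + ½ρ(v₁² − v₂²) − ρg(h₂ − h₁).
P₂ = 181000 + ½·1000·(2.62² − 5.12²) − 1000·9.8·(−8.02) = 181000 + (-9700) − (-78600) = 250000 Pa.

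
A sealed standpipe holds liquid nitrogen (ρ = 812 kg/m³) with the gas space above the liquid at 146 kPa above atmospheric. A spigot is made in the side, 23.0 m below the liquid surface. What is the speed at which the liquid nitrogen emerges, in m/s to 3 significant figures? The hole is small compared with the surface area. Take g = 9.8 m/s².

v ≈ 28.5 m/s

Take point 1 at the surface (v₁ ≈ 0) and point 2 at the hole (at atmospheric pressure). Bernoulli: P₁ + ρg h = P_atm + ½ρv₂².
With P₁ − P_atm = 146000 Pa, v₂ = √(2gh + 2ΔP/ρ) = √(2·9.8·23.0 + 2·146000/812) = 28.5 m/s.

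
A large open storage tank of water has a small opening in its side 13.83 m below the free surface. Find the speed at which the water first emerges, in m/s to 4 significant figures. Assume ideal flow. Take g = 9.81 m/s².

The surface is effectively still and both ends are open, so ½v² = gh and v = √(2·9.81·13.83) = 16.47 m/s.

v ≈ 16.47 m/s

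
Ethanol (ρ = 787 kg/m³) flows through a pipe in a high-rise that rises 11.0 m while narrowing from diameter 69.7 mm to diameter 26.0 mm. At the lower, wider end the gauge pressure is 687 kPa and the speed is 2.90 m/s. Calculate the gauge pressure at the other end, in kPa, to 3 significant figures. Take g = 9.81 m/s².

By continuity, v₂ = v₁·A₁/A₂ = 2.90·(38.2/5.31) = 20.8 m/s.
Energy conservation along the streamline gives P₂ = P₁ − ½ρ(v₂² − v₁²) − ρg(h₂ − h₁).
P₂ = 687000 + ½·787·(2.90² − 20.8²) − 787·9.81·(+11.0) = 687000 + (-168000) − (84900) = 434000 Pa.

P₂ ≈ 434 kPa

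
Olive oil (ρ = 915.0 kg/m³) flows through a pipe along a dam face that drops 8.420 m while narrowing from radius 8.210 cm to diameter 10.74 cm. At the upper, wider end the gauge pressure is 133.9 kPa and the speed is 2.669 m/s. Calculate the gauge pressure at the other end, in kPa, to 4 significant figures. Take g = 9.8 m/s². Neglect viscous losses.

By continuity, v₂ = v₁·A₁/A₂ = 2.669·(211.8/90.59) = 6.239 m/s.
Applying Bernoulli between the two ends and solving for P₂: P₂ = P₁ + ½ρ(v₁² − v₂²) − ρgΔh.
P₂ = 133900 + ½·915.0·(2.669² − 6.239²) − 915.0·9.8·(−8.420) = 133900 + (-14550) − (-75500) = 194900 Pa.

P₂ ≈ 194.9 kPa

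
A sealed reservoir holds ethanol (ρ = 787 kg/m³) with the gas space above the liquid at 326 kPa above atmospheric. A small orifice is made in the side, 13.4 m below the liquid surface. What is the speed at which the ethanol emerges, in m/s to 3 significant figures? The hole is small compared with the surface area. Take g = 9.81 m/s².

v ≈ 33.0 m/s

Take point 1 at the surface (v₁ ≈ 0) and point 2 at the hole (at atmospheric pressure). Bernoulli: P₁ + ρg h = P_atm + ½ρv₂².
With P₁ − P_atm = 326000 Pa, v₂ = √(2gh + 2ΔP/ρ) = √(2·9.81·13.4 + 2·326000/787) = 33.0 m/s.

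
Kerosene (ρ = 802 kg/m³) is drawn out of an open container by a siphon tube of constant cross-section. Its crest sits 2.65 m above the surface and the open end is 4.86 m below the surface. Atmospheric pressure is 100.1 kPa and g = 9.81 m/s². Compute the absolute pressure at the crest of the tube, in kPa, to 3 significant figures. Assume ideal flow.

P_top ≈ 41.0 kPa

The outlet speed comes from Torricelli: v = √(2g·4.86) = 9.76 m/s.
The bore is uniform, so the speed at the crest is the same v. Bernoulli surface→crest: P_atm = P_top + ½ρv² + ρg·h_top.
P_top = 100100 − ½·802·9.76² − 802·9.81·2.65 = 41000 Pa.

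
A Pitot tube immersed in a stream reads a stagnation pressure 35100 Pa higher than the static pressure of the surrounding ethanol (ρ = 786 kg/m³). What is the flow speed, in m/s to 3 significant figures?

Bernoulli between the free stream and the stagnation point: ½ρv² = P_stag − P_static.
v = √(2ΔP/ρ) = √(2·35100/786) = 9.45 m/s.

v ≈ 9.45 m/s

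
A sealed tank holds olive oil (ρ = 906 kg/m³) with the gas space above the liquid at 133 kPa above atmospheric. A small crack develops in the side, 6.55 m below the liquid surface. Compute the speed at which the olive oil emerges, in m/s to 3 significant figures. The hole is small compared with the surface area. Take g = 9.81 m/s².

v = 20.5 m/s

Take point 1 at the surface (v₁ ≈ 0) and point 2 at the hole (at atmospheric pressure). Bernoulli: P₁ + ρg h = P_atm + ½ρv₂².
With P₁ − P_atm = 133000 Pa, v₂ = √(2gh + 2ΔP/ρ) = √(2·9.81·6.55 + 2·133000/906) = 20.5 m/s.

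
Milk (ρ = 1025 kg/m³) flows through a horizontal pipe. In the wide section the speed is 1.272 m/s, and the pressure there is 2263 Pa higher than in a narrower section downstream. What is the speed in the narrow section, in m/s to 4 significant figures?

v₂ ≈ 2.456 m/s

With h₁ = h₂, rearranging Bernoulli gives v₂ = √(v₁² + 2ΔP/ρ).
v₂ = √(1.272² + 2·2263/1025) = √(1.618 + 4.416) = 2.456 m/s.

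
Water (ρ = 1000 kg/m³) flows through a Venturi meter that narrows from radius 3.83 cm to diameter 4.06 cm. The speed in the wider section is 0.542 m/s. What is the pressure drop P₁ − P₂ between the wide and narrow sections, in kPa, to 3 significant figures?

ΔP ≈ 1.71 kPa

The volume flow rate is constant, so v₂ = (A₁/A₂)v₁ = (46.1/12.9)·0.542 = 1.93 m/s.
The pipe is horizontal, so Bernoulli reduces to P₁ + ½ρv₁² = P₂ + ½ρv₂².
P₁ − P₂ = ½·1000·(1.93² − 0.542²) = ½·1000·3.43 = 1710 Pa.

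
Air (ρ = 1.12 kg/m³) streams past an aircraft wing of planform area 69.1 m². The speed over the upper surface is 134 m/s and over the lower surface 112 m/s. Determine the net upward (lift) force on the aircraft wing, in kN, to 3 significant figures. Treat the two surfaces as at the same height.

From P + ½ρv² = const at equal height, P_low − P_up = ½ρ(v_up² − v_low²).
ΔP = ½·1.12·(134² − 112²) = 3030 Pa.
Lift = ΔP · A = 3030 × 69.1 = 209000 N.

F ≈ 209 kN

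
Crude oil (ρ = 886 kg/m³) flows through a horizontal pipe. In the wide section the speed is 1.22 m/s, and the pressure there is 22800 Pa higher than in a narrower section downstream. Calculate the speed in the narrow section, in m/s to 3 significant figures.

Horizontal Bernoulli: P₁ + ½ρv₁² = P₂ + ½ρv₂², so v₂² = v₁² + 2(P₁ − P₂)/ρ.
v₂ = √(1.22² + 2·22800/886) = √(1.49 + 51.5) = 7.28 m/s.

v₂ = 7.28 m/s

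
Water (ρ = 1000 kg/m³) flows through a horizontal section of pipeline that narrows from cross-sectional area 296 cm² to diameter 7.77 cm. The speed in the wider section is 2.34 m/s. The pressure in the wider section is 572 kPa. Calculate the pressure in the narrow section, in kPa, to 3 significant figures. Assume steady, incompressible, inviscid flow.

By continuity, v₂ = v₁·A₁/A₂ = 2.34·(296/47.4) = 14.6 m/s.
With no height change, Bernoulli's equation is P₁ + ½ρv₁² = P₂ + ½ρv₂².
P₂ = P₁ − ½ρ(v₂² − v₁²) = 572000 − ½·1000·(14.6² − 2.34²) = 572000 − 104000 = 468000 Pa.

P₂ = 468 kPa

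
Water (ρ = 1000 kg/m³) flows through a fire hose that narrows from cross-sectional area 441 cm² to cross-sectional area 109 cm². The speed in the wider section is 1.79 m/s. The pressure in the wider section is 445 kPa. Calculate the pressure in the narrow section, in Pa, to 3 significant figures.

420000 Pa

The volume flow rate is constant, so v₂ = (A₁/A₂)v₁ = (441/109)·1.79 = 7.24 m/s.
Along the horizontal streamline, P + ½ρv² is constant.
P₂ = P₁ − ½ρ(v₂² − v₁²) = 445000 − ½·1000·(7.24² − 1.79²) = 445000 − 24600 = 420000 Pa.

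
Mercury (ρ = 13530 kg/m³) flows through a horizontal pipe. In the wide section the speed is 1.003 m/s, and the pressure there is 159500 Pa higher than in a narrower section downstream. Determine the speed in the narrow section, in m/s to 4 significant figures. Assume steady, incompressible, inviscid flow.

v₂ = 4.958 m/s

With h₁ = h₂, rearranging Bernoulli gives v₂ = √(v₁² + 2ΔP/ρ).
v₂ = √(1.003² + 2·159500/13530) = √(1.006 + 23.58) = 4.958 m/s.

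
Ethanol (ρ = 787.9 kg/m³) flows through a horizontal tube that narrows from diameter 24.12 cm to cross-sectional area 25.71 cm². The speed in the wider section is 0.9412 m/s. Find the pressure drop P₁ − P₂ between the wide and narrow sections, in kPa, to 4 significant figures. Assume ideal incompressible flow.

Mass conservation (A₁v₁ = A₂v₂) gives v₂ = 0.9412 × 456.9/25.71 = 16.73 m/s.
Bernoulli (h₁ = h₂): P₁ − P₂ = ½ρ(v₂² − v₁²).
P₁ − P₂ = ½·787.9·(16.73² − 0.9412²) = ½·787.9·278.9 = 109900 Pa.

ΔP ≈ 109.9 kPa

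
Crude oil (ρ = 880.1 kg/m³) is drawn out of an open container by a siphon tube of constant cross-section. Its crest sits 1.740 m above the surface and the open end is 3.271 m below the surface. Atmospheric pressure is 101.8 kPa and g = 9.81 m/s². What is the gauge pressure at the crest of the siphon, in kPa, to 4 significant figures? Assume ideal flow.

P_gauge ≈ -43.26 kPa

The outlet speed comes from Torricelli: v = √(2g·3.271) = 8.011 m/s.
The bore is uniform, so the speed at the crest is the same v. Bernoulli surface→crest: P_atm = P_top + ½ρv² + ρg·h_top.
P_top = 101800 − ½·880.1·8.011² − 880.1·9.81·1.740 = 58540 Pa. So P_gauge = P_top − P_atm = -43260 Pa.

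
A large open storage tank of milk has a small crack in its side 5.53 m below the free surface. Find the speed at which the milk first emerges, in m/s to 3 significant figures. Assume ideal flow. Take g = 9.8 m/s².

v = 10.4 m/s

With the surface at rest and both surface and jet at atmospheric pressure, Bernoulli gives ρg h = ½ρv², so v = √(2gh) = √(2·9.8·5.53) = 10.4 m/s.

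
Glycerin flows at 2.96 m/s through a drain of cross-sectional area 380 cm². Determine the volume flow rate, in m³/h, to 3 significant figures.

Q = A·v = 0.0380 m² × 2.96 m/s = 0.112 m³/s.
Converting: 0.112 m³/s × 3600 = 405 m³/h.

Q ≈ 405 m³/h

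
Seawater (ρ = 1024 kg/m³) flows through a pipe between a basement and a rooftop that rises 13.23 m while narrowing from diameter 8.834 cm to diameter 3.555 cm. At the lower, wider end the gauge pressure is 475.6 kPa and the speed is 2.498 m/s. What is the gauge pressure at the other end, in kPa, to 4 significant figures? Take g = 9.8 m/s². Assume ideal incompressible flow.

Continuity gives A₁v₁ = A₂v₂, so v₂ = (61.29 cm²)/(9.926 cm²) × 2.498 m/s = 15.43 m/s.
Energy conservation along the streamline gives P₂ = P₁ − ½ρ(v₂² − v₁²) − ρg(h₂ − h₁).
P₂ = 475600 + ½·1024·(2.498² − 15.43²) − 1024·9.8·(+13.23) = 475600 + (-118600) − (132800) = 224200 Pa.

224.2 kPa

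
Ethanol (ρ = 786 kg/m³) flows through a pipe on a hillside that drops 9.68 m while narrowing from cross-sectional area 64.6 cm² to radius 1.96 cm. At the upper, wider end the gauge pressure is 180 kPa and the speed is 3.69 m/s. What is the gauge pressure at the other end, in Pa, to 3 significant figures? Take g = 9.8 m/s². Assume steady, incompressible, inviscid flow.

The volume flow rate is constant, so v₂ = (A₁/A₂)v₁ = (64.6/12.1)·3.69 = 19.8 m/s.
Bernoulli: P₁ + ½ρv₁² + ρg h₁ = P₂ + ½ρv₂² + ρg h₂, so P₂ = P₁ + ½ρ(v₁² − v₂²) − ρg(h₂ − h₁).
P₂ = 180000 + ½·786·(3.69² − 19.8²) − 786·9.8·(−9.68) = 180000 + (-148000) − (-74600) = 107000 Pa.

P₂ ≈ 107000 Pa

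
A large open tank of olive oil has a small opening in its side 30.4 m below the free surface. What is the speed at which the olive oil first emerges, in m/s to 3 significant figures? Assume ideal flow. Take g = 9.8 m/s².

v = 24.4 m/s

The surface is effectively still and both ends are open, so ½v² = gh and v = √(2·9.8·30.4) = 24.4 m/s.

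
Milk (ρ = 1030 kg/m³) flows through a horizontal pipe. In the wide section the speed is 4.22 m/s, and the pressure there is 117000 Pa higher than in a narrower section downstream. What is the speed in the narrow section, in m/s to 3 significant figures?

Along the level pipe P + ½ρv² is conserved, hence v₂² = v₁² + 2(P₁ − P₂)/ρ.
v₂ = √(4.22² + 2·117000/1030) = √(17.8 + 227) = 15.7 m/s.

15.7 m/s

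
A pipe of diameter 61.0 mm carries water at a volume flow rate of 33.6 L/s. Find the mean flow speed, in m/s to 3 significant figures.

Q = 33.6 L/s = 0.0336 m³/s.
v = Q/A = 0.0336 / 0.00292 = 11.5 m/s.

11.5 m/s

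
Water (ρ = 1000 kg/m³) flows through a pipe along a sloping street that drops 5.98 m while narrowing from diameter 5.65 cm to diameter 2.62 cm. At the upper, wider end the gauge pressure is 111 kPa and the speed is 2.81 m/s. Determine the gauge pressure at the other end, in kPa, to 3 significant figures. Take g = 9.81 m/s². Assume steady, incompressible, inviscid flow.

The volume flow rate is constant, so v₂ = (A₁/A₂)v₁ = (25.1/5.39)·2.81 = 13.1 m/s.
Bernoulli: P₁ + ½ρv₁² + ρg h₁ = P₂ + ½ρv₂² + ρg h₂, so P₂ = P₁ + ½ρ(v₁² − v₂²) − ρg(h₂ − h₁).
P₂ = 111000 + ½·1000·(2.81² − 13.1²) − 1000·9.81·(−5.98) = 111000 + (-81400) − (-58700) = 88200 Pa.

P₂ ≈ 88.2 kPa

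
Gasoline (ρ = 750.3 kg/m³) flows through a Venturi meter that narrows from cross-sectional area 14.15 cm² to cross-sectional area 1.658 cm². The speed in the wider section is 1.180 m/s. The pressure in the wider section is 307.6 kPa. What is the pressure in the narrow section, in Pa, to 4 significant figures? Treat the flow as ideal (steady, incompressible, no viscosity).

Continuity gives A₁v₁ = A₂v₂, so v₂ = (14.15 cm²)/(1.658 cm²) × 1.180 m/s = 10.07 m/s.
Bernoulli (h₁ = h₂): P₁ − P₂ = ½ρ(v₂² − v₁²).
P₂ = P₁ − ½ρ(v₂² − v₁²) = 307600 − ½·750.3·(10.07² − 1.180²) = 307600 − 37520 = 270100 Pa.

P₂ = 270100 Pa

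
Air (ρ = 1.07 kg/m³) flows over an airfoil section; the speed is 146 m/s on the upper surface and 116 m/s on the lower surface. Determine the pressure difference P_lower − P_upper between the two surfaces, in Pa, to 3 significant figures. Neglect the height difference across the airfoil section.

ΔP ≈ 4210 Pa

Bernoulli (same height): P_lower − P_upper = ½ρ(v_upper² − v_lower²).
ΔP = ½·1.07·(146² − 116²) = 4210 Pa.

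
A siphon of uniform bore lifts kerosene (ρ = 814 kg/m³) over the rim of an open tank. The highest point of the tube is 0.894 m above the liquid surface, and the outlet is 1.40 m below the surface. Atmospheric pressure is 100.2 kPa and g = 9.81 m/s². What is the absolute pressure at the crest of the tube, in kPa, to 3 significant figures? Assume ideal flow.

81.9 kPa

From the surface to the outlet (both open to atmosphere, surface at rest): v = √(2g·h_out) = √(2·9.81·1.40) = 5.24 m/s.
Continuity keeps v the same throughout the tube; from surface to crest, P_atm + 0 = P_top + ½ρv² + ρg·h_top.
P_top = 100200 − ½·814·5.24² − 814·9.81·0.894 = 81900 Pa.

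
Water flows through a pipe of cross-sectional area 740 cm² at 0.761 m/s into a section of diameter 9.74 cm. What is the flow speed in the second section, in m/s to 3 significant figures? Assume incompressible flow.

Continuity gives A₁v₁ = A₂v₂, so v₂ = (740 cm²)/(74.5 cm²) × 0.761 m/s = 7.56 m/s.

7.56 m/s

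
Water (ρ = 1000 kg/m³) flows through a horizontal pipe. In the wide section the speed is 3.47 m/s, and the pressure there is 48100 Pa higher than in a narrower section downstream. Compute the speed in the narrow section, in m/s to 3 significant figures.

Horizontal Bernoulli: P₁ + ½ρv₁² = P₂ + ½ρv₂², so v₂² = v₁² + 2(P₁ − P₂)/ρ.
v₂ = √(3.47² + 2·48100/1000) = √(12.0 + 96.2) = 10.4 m/s.

v₂ ≈ 10.4 m/s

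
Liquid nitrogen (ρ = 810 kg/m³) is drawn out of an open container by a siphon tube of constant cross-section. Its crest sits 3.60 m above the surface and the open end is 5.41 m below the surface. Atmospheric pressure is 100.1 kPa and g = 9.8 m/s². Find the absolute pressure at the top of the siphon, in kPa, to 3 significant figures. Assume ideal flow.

Bernoulli surface→outlet gives ½v² = g·h_out, so v = √(2·9.8·5.41) = 10.3 m/s.
The bore is uniform, so the speed at the crest is the same v. Bernoulli surface→crest: P_atm = P_top + ½ρv² + ρg·h_top.
P_top = 100100 − ½·810·10.3² − 810·9.8·3.60 = 28600 Pa.

P_top ≈ 28.6 kPa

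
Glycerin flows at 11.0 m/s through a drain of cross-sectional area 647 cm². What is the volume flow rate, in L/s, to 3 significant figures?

Q = A·v = 0.0647 m² × 11.0 m/s = 0.712 m³/s.
Converting: 0.712 m³/s × 1000 = 712 L/s.

Q ≈ 712 L/s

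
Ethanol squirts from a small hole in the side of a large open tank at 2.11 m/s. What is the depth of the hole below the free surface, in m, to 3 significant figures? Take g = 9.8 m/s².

h ≈ 0.227 m

Torricelli: v = √(2gh), so h = v²/(2g).
h = 2.11²/(2·9.8) = 4.45/19.60 = 0.227 m.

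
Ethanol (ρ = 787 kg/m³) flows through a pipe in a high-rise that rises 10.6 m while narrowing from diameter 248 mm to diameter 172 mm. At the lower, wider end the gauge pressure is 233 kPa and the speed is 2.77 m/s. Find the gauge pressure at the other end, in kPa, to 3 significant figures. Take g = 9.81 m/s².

P₂ = 141 kPa

Mass conservation (A₁v₁ = A₂v₂) gives v₂ = 2.77 × 483/232 = 5.76 m/s.
Applying Bernoulli between the two ends and solving for P₂: P₂ = P₁ + ½ρ(v₁² − v₂²) − ρgΔh.
P₂ = 233000 + ½·787·(2.77² − 5.76²) − 787·9.81·(+10.6) = 233000 + (-10000) − (81800) = 141000 Pa.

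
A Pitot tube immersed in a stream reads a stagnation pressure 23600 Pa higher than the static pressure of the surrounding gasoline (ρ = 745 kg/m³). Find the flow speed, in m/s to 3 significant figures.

v ≈ 7.96 m/s

Bernoulli between the free stream and the stagnation point: ½ρv² = P_stag − P_static.
v = √(2ΔP/ρ) = √(2·23600/745) = 7.96 m/s.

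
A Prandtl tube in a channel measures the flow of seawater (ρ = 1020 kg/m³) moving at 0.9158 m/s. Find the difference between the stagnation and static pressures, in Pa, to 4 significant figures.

ΔP ≈ 427.7 Pa

At the stagnation point the flow is brought to rest, so Bernoulli gives P_stag − P_static = ½ρv².
ΔP = ½·1020·0.9158² = 427.7 Pa.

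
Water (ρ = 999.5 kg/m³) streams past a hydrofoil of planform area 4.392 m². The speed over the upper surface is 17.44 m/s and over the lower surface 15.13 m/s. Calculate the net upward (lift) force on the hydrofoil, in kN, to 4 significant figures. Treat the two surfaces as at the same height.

F ≈ 165.1 kN

With equal heights on the two surfaces, Bernoulli gives P_lower − P_upper = ½ρ(v_upper² − v_lower²).
ΔP = ½·999.5·(17.44² − 15.13²) = 37600 Pa.
Lift = ΔP · A = 37600 × 4.392 = 165100 N.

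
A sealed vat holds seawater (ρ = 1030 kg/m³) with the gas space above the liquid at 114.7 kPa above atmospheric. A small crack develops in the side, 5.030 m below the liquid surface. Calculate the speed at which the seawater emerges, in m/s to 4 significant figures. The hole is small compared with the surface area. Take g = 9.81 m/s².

Take point 1 at the surface (v₁ ≈ 0) and point 2 at the hole (at atmospheric pressure). Bernoulli: P₁ + ρg h = P_atm + ½ρv₂².
With P₁ − P_atm = 114700 Pa, v₂ = √(2gh + 2ΔP/ρ) = √(2·9.81·5.030 + 2·114700/1030) = 17.93 m/s.

17.93 m/s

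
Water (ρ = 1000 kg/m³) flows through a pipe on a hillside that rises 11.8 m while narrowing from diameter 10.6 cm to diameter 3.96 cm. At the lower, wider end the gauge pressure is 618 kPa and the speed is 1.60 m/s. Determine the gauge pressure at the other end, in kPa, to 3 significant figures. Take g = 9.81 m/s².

The volume flow rate is constant, so v₂ = (A₁/A₂)v₁ = (88.2/12.3)·1.60 = 11.5 m/s.
Energy conservation along the streamline gives P₂ = P₁ − ½ρ(v₂² − v₁²) − ρg(h₂ − h₁).
P₂ = 618000 + ½·1000·(1.60² − 11.5²) − 1000·9.81·(+11.8) = 618000 + (-64400) − (116000) = 438000 Pa.

P₂ = 438 kPa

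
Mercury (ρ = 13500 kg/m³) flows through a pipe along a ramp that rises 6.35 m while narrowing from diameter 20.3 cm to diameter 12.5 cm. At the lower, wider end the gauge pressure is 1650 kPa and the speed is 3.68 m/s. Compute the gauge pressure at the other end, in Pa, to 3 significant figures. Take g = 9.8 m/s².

Mass conservation (A₁v₁ = A₂v₂) gives v₂ = 3.68 × 324/123 = 9.71 m/s.
Applying Bernoulli between the two ends and solving for P₂: P₂ = P₁ + ½ρ(v₁² − v₂²) − ρgΔh.
P₂ = 1650000 + ½·13500·(3.68² − 9.71²) − 13500·9.8·(+6.35) = 1650000 + (-544000) − (840000) = 265000 Pa.

265000 Pa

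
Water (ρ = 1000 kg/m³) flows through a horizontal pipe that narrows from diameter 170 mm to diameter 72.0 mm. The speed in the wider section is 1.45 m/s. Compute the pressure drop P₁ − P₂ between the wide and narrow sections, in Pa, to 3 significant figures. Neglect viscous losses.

By continuity, v₂ = v₁·A₁/A₂ = 1.45·(227/40.7) = 8.08 m/s.
Along the horizontal streamline, P + ½ρv² is constant.
P₁ − P₂ = ½·1000·(8.08² − 1.45²) = ½·1000·63.2 = 31600 Pa.

ΔP ≈ 31600 Pa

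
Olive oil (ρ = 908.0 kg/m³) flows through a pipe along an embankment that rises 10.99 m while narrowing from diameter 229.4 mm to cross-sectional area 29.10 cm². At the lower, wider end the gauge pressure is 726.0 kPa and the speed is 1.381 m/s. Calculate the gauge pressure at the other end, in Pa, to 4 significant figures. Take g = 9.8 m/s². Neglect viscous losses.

454400 Pa

Mass conservation (A₁v₁ = A₂v₂) gives v₂ = 1.381 × 413.3/29.10 = 19.61 m/s.
Applying Bernoulli between the two ends and solving for P₂: P₂ = P₁ + ½ρ(v₁² − v₂²) − ρgΔh.
P₂ = 726000 + ½·908.0·(1.381² − 19.61²) − 908.0·9.8·(+10.99) = 726000 + (-173800) − (97790) = 454400 Pa.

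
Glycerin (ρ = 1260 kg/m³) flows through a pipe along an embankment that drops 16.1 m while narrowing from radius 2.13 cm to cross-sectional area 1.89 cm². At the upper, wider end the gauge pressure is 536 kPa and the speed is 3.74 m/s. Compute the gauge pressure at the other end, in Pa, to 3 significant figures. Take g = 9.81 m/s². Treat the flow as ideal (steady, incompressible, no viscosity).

The volume flow rate is constant, so v₂ = (A₁/A₂)v₁ = (14.3/1.89)·3.74 = 28.2 m/s.
Bernoulli: P₁ + ½ρv₁² + ρg h₁ = P₂ + ½ρv₂² + ρg h₂, so P₂ = P₁ + ½ρ(v₁² − v₂²) − ρg(h₂ − h₁).
P₂ = 536000 + ½·1260·(3.74² − 28.2²) − 1260·9.81·(−16.1) = 536000 + (-492000) − (-199000) = 243000 Pa.

P₂ = 243000 Pa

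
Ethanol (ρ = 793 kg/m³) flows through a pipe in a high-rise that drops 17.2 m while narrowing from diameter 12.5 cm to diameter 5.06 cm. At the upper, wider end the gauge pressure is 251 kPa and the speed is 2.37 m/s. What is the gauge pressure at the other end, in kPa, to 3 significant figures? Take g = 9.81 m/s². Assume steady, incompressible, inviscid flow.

304 kPa

Continuity gives A₁v₁ = A₂v₂, so v₂ = (123 cm²)/(20.1 cm²) × 2.37 m/s = 14.5 m/s.
Applying Bernoulli between the two ends and solving for P₂: P₂ = P₁ + ½ρ(v₁² − v₂²) − ρgΔh.
P₂ = 251000 + ½·793·(2.37² − 14.5²) − 793·9.81·(−17.2) = 251000 + (-80700) − (-134000) = 304000 Pa.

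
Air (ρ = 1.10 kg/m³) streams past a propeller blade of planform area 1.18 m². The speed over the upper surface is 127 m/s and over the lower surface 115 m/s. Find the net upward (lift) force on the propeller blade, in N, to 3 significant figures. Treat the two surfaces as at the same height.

F = 1880 N

With equal heights on the two surfaces, Bernoulli gives P_lower − P_upper = ½ρ(v_upper² − v_lower²).
ΔP = ½·1.10·(127² − 115²) = 1600 Pa.
Lift = ΔP · A = 1600 × 1.18 = 1880 N.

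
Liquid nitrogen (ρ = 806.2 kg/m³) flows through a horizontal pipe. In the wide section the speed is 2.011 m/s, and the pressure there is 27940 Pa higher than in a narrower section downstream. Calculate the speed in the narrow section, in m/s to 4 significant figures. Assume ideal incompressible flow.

v₂ ≈ 8.565 m/s

Horizontal Bernoulli: P₁ + ½ρv₁² = P₂ + ½ρv₂², so v₂² = v₁² + 2(P₁ − P₂)/ρ.
v₂ = √(2.011² + 2·27940/806.2) = √(4.044 + 69.31) = 8.565 m/s.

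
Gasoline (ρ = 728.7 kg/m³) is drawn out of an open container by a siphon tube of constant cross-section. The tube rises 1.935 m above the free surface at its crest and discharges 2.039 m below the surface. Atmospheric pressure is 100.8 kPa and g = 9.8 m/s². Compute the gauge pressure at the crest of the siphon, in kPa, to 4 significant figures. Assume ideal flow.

P_gauge = -28.38 kPa

From the surface to the outlet (both open to atmosphere, surface at rest): v = √(2g·h_out) = √(2·9.8·2.039) = 6.322 m/s.
Continuity keeps v the same throughout the tube; from surface to crest, P_atm + 0 = P_top + ½ρv² + ρg·h_top.
P_top = 100800 − ½·728.7·6.322² − 728.7·9.8·1.935 = 72420 Pa. So P_gauge = P_top − P_atm = -28380 Pa.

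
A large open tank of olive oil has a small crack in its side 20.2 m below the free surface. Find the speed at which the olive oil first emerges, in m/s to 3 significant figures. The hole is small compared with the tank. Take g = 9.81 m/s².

Bernoulli from surface to hole (P equal, v_surface ≈ 0): v = √(2gh) = √(2×9.81×20.2) = 19.9 m/s.

19.9 m/s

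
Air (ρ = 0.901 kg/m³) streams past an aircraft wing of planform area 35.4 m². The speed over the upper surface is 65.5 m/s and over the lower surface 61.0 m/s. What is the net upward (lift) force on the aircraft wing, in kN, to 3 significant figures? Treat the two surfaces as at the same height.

With equal heights on the two surfaces, Bernoulli gives P_lower − P_upper = ½ρ(v_upper² − v_lower²).
ΔP = ½·0.901·(65.5² − 61.0²) = 256 Pa.
Lift = ΔP · A = 256 × 35.4 = 9080 N.

F = 9.08 kN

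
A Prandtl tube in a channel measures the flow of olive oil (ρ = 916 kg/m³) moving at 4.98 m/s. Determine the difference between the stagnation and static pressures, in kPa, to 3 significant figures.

ΔP ≈ 11.4 kPa

The dynamic pressure equals the rise in static pressure at the stagnation point: ΔP = ½ρv².
ΔP = ½·916·4.98² = 11400 Pa.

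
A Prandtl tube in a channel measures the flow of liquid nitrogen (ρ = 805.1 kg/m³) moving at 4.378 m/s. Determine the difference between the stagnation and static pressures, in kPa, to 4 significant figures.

ΔP = 7.716 kPa

The dynamic pressure equals the rise in static pressure at the stagnation point: ΔP = ½ρv².
ΔP = ½·805.1·4.378² = 7716 Pa.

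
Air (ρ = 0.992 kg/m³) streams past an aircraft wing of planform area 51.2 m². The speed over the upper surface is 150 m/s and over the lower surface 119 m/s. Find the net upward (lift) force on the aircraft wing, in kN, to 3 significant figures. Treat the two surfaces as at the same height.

F ≈ 212 kN

With equal heights on the two surfaces, Bernoulli gives P_lower − P_upper = ½ρ(v_upper² − v_lower²).
ΔP = ½·0.992·(150² − 119²) = 4140 Pa.
Lift = ΔP · A = 4140 × 51.2 = 212000 N.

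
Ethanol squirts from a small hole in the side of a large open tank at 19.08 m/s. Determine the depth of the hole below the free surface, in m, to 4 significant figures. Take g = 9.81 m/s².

Inverting v = √(2gh) gives h = v² / 2g.
h = 19.08²/(2·9.81) = 364.0/19.62 = 18.55 m.

h = 18.55 m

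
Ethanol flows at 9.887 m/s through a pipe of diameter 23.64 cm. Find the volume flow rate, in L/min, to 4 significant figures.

Q ≈ 26040 L/min

Q = A·v = 0.04389 m² × 9.887 m/s = 0.4340 m³/s.
Converting: 0.4340 m³/s × 60000 = 26040 L/min.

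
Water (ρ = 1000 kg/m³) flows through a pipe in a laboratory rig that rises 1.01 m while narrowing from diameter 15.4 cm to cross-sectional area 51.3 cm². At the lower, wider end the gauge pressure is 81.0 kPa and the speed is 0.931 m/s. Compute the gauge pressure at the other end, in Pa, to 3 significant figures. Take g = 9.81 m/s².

P₂ ≈ 65800 Pa

By continuity, v₂ = v₁·A₁/A₂ = 0.931·(186/51.3) = 3.38 m/s.
Energy conservation along the streamline gives P₂ = P₁ − ½ρ(v₂² − v₁²) − ρg(h₂ − h₁).
P₂ = 81000 + ½·1000·(0.931² − 3.38²) − 1000·9.81·(+1.01) = 81000 + (-5280) − (9910) = 65800 Pa.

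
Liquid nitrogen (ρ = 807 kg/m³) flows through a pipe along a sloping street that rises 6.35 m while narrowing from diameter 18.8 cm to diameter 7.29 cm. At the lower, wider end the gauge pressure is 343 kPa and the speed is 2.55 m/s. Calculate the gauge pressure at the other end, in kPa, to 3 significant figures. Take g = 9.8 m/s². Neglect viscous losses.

P₂ = 179 kPa

Mass conservation (A₁v₁ = A₂v₂) gives v₂ = 2.55 × 278/41.7 = 17.0 m/s.
Energy conservation along the streamline gives P₂ = P₁ − ½ρ(v₂² − v₁²) − ρg(h₂ − h₁).
P₂ = 343000 + ½·807·(2.55² − 17.0²) − 807·9.8·(+6.35) = 343000 + (-113000) − (50200) = 179000 Pa.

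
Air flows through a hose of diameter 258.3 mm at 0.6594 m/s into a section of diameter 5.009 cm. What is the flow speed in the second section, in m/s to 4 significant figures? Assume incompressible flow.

17.53 m/s

The volume flow rate is constant, so v₂ = (A₁/A₂)v₁ = (524.0/19.71)·0.6594 = 17.53 m/s.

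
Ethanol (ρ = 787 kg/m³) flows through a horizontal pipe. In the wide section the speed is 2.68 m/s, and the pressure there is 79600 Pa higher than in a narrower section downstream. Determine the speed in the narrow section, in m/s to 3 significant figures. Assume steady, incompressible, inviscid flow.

v₂ = 14.5 m/s

With h₁ = h₂, rearranging Bernoulli gives v₂ = √(v₁² + 2ΔP/ρ).
v₂ = √(2.68² + 2·79600/787) = √(7.18 + 202) = 14.5 m/s.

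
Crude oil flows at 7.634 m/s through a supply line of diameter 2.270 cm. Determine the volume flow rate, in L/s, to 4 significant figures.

Q = A·v = 0.0004047 m² × 7.634 m/s = 0.003090 m³/s.
Converting: 0.003090 m³/s × 1000 = 3.090 L/s.

Q ≈ 3.090 L/s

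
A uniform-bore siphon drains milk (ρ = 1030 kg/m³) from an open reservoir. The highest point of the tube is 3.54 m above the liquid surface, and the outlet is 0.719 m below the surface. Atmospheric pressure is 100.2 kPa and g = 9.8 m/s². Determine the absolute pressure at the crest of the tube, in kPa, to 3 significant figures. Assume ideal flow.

From the surface to the outlet (both open to atmosphere, surface at rest): v = √(2g·h_out) = √(2·9.8·0.719) = 3.75 m/s.
The bore is uniform, so the speed at the crest is the same v. Bernoulli surface→crest: P_atm = P_top + ½ρv² + ρg·h_top.
P_top = 100200 − ½·1030·3.75² − 1030·9.8·3.54 = 57200 Pa.

P_top = 57.2 kPa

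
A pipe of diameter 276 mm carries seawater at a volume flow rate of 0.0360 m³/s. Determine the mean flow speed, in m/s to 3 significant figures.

Q = 0.0360 m³/s = 0.0360 m³/s.
v = Q/A = 0.0360 / 0.0598 = 0.602 m/s.

v ≈ 0.602 m/s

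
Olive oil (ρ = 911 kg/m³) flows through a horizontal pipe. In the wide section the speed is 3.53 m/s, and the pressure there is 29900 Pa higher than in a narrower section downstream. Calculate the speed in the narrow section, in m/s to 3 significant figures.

v₂ ≈ 8.84 m/s

Along the level pipe P + ½ρv² is conserved, hence v₂² = v₁² + 2(P₁ − P₂)/ρ.
v₂ = √(3.53² + 2·29900/911) = √(12.5 + 65.6) = 8.84 m/s.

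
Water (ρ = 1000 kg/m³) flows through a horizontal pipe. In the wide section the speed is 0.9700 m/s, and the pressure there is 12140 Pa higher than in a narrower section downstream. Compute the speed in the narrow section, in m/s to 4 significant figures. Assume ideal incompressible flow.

Along the level pipe P + ½ρv² is conserved, hence v₂² = v₁² + 2(P₁ − P₂)/ρ.
v₂ = √(0.9700² + 2·12140/1000) = √(0.9409 + 24.28) = 5.022 m/s.

v₂ = 5.022 m/s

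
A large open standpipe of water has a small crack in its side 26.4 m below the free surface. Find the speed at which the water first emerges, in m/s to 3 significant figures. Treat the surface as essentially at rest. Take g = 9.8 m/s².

v ≈ 22.7 m/s

The surface is effectively still and both ends are open, so ½v² = gh and v = √(2·9.8·26.4) = 22.7 m/s.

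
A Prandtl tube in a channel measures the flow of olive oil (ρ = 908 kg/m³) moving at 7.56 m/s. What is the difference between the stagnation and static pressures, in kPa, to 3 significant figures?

Bernoulli between the free stream and the stagnation point: ½ρv² = P_stag − P_static.
ΔP = ½·908·7.56² = 25900 Pa.

ΔP ≈ 25.9 kPa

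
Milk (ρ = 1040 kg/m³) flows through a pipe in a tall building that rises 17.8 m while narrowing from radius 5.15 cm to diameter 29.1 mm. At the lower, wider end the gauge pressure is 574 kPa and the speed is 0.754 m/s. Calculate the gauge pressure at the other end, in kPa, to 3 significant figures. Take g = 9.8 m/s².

346 kPa

Continuity gives A₁v₁ = A₂v₂, so v₂ = (83.3 cm²)/(6.65 cm²) × 0.754 m/s = 9.45 m/s.
Energy conservation along the streamline gives P₂ = P₁ − ½ρ(v₂² − v₁²) − ρg(h₂ − h₁).
P₂ = 574000 + ½·1040·(0.754² − 9.45²) − 1040·9.8·(+17.8) = 574000 + (-46100) − (181000) = 346000 Pa.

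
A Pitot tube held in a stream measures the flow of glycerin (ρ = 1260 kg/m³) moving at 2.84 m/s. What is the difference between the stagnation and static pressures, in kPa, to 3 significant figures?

ΔP = 5.08 kPa

Bernoulli between the free stream and the stagnation point: ½ρv² = P_stag − P_static.
ΔP = ½·1260·2.84² = 5080 Pa.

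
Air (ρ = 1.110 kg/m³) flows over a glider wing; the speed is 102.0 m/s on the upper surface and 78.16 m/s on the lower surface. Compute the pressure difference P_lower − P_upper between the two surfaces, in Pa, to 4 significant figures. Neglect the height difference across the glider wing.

ΔP = 2384 Pa

The pressure is lower where the speed is higher: ΔP = ½ρ(v_up² − v_low²).
ΔP = ½·1.110·(102.0² − 78.16²) = 2384 Pa.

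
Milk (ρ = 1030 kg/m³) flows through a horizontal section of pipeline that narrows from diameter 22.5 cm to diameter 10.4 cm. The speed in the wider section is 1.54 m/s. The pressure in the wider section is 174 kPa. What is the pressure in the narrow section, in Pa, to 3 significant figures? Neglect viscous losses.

By continuity, v₂ = v₁·A₁/A₂ = 1.54·(398/84.9) = 7.21 m/s.
Bernoulli (h₁ = h₂): P₁ − P₂ = ½ρ(v₂² − v₁²).
P₂ = P₁ − ½ρ(v₂² − v₁²) = 174000 − ½·1030·(7.21² − 1.54²) = 174000 − 25500 = 148000 Pa.

P₂ ≈ 148000 Pa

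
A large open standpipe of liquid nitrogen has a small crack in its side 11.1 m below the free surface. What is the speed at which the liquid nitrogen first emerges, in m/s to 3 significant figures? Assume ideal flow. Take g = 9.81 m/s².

With the surface at rest and both surface and jet at atmospheric pressure, Bernoulli gives ρg h = ½ρv², so v = √(2gh) = √(2·9.81·11.1) = 14.8 m/s.

v ≈ 14.8 m/s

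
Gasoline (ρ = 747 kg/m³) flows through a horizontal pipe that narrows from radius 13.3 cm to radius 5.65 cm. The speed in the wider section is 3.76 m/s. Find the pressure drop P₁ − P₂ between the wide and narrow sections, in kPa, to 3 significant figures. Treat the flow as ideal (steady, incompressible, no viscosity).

Mass conservation (A₁v₁ = A₂v₂) gives v₂ = 3.76 × 556/100 = 20.8 m/s.
The pipe is horizontal, so Bernoulli reduces to P₁ + ½ρv₁² = P₂ + ½ρv₂².
P₁ − P₂ = ½·747·(20.8² − 3.76²) = ½·747·420 = 157000 Pa.

ΔP ≈ 157 kPa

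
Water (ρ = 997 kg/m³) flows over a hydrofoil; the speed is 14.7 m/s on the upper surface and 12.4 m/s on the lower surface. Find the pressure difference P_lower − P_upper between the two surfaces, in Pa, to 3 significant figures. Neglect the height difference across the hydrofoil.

ΔP ≈ 31100 Pa

With negligible Δh, P + ½ρv² is constant, so P_low − P_up = ½ρ(v_up² − v_low²).
ΔP = ½·997·(14.7² − 12.4²) = 31100 Pa.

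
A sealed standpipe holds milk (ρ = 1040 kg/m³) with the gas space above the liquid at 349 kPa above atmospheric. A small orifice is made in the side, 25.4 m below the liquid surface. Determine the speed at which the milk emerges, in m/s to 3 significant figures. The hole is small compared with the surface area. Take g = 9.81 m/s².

Take point 1 at the surface (v₁ ≈ 0) and point 2 at the hole (at atmospheric pressure). Bernoulli: P₁ + ρg h = P_atm + ½ρv₂².
With P₁ − P_atm = 349000 Pa, v₂ = √(2gh + 2ΔP/ρ) = √(2·9.81·25.4 + 2·349000/1040) = 34.2 m/s.

v ≈ 34.2 m/s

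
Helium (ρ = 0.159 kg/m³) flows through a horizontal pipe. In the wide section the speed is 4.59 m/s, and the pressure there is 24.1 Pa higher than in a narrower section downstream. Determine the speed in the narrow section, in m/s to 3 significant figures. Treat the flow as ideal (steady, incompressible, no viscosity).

v₂ ≈ 18.0 m/s

With h₁ = h₂, rearranging Bernoulli gives v₂ = √(v₁² + 2ΔP/ρ).
v₂ = √(4.59² + 2·24.1/0.159) = √(21.1 + 303) = 18.0 m/s.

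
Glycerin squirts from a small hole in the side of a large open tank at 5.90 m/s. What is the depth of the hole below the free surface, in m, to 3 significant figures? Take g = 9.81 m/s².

Torricelli: v = √(2gh), so h = v²/(2g).
h = 5.90²/(2·9.81) = 34.8/19.62 = 1.77 m.

h ≈ 1.77 m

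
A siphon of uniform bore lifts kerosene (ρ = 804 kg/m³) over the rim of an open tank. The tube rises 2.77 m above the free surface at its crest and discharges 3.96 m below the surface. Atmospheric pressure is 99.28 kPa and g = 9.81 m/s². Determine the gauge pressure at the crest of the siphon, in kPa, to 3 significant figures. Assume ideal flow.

The outlet speed comes from Torricelli: v = √(2g·3.96) = 8.81 m/s.
The bore is uniform, so the speed at the crest is the same v. Bernoulli surface→crest: P_atm = P_top + ½ρv² + ρg·h_top.
P_top = 99280 − ½·804·8.81² − 804·9.81·2.77 = 46200 Pa. So P_gauge = P_top − P_atm = -53100 Pa.

-53.1 kPa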